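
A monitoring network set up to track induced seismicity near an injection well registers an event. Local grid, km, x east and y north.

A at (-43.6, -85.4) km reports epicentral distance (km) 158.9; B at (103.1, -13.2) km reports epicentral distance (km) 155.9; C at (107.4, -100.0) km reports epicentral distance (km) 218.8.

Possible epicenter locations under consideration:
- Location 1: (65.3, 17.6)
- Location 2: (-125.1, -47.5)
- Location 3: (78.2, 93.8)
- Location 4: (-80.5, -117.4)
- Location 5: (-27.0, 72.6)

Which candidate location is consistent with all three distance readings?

Location 5

For each candidate, compare |candidate − station| to the reported distance:
Location 1: residuals A 9.0, B 107.1, C 93.9 → max 107.1 km
Location 2: residuals A 69.0, B 74.9, C 19.6 → max 74.9 km
Location 3: residuals A 57.8, B 46.0, C 22.8 → max 57.8 km
Location 4: residuals A 110.1, B 55.2, C 30.1 → max 110.1 km
Location 5: residuals A 0.0, B 0.1, C 0.0 → max 0.1 km
Only Location 5 has all residuals ≈ 0.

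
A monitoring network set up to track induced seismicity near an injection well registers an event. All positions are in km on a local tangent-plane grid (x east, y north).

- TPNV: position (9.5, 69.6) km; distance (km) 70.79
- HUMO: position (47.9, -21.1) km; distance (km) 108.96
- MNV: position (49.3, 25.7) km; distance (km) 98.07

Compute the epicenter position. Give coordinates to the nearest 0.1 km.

x ≈ -48.7 km, y ≈ 29.3 km

Circle about each station: (x − 9.5)² + (y − 69.6)² = 70.79²; (x − 47.9)² + (y + 21.1)² = 108.96²; (x − 49.3)² + (y − 25.7)² = 98.07².
Subtracting the TPNV equation from the HUMO and MNV equations removes the quadratic terms:
76.8 x − 181.4 y = -9055.85
79.6 x − 87.8 y = -6449.93
Solving the 2×2 system: x ≈ -48.7, y ≈ 29.3 km.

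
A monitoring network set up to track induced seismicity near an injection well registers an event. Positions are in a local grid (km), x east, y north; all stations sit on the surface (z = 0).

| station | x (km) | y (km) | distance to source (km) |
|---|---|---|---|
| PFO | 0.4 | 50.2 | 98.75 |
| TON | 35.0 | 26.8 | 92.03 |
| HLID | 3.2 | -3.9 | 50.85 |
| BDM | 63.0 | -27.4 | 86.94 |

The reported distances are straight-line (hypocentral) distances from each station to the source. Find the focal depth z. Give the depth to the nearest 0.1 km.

Each station gives a sphere (x−x_i)² + (y−y_i)² + z² = d_i² (stations at z=0).
Subtracting the PFO sphere from TON and HLID: z² cancels, leaving linear equations in x and y:
69.2 x − 46.8 y = 705.08
5.6 x − 108.2 y = 4671.09
Solving: x ≈ -19.697, y ≈ -44.190 km (keep extra digits for the depth step; rounded: -19.7, -44.2).
Then from the PFO sphere: z² = 98.75² − (x − 0.4)² − (y − 50.2)² with x = -19.697, y = -44.190, so z ≈ 20.933 ≈ 20.9 km.
Check against BDM (with the unrounded solution): distance 86.94 ≈ 86.94 km. ✓

depth ≈ 20.9 km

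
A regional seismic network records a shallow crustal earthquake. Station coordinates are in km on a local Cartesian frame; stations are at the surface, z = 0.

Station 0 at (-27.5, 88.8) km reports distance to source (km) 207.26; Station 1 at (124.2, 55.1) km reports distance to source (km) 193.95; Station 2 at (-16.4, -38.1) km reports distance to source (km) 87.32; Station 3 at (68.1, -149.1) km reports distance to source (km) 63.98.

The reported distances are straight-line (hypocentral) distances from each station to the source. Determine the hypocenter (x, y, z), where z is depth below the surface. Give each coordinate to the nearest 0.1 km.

Each station gives a sphere (x−x_i)² + (y−y_i)² + z² = d_i² (stations at z=0).
Subtracting the Station 0 sphere from Station 1 and Station 2: z² cancels, leaving linear equations in x and y:
303.4 x − 67.4 y = 15160.07
22.2 x − 253.8 y = 28410.81
Solving: x ≈ 25.597, y ≈ -109.703 km (keep extra digits for the depth step; rounded: 25.6, -109.7).
Then from the Station 0 sphere: z² = 207.26² − (x + 27.5)² − (y − 88.8)² with x = 25.597, y = -109.703, so z ≈ 27.092 ≈ 27.1 km.
Check against Station 3 (with the unrounded solution): distance 63.97 ≈ 63.98 km. ✓

(25.6, -109.7, 27.1)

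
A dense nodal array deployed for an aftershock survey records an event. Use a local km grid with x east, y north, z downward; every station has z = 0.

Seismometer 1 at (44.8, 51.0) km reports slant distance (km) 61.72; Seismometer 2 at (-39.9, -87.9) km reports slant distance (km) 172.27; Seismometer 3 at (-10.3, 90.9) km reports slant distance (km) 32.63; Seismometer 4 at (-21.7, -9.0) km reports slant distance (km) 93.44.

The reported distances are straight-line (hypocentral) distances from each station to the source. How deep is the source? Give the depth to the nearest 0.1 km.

28.9 km

Each station gives a sphere (x−x_i)² + (y−y_i)² + z² = d_i² (stations at z=0).
Subtracting the Seismometer 1 sphere from Seismometer 2 and Seismometer 3: z² cancels, leaving linear equations in x and y:
-169.4 x − 277.8 y = -21157.21
-110.2 x + 79.8 y = 6505.50
Solving: x ≈ -2.694, y ≈ 77.803 km (keep extra digits for the depth step; rounded: -2.7, 77.8).
Then from the Seismometer 1 sphere: z² = 61.72² − (x − 44.8)² − (y − 51.0)² with x = -2.694, y = 77.803, so z ≈ 28.901 ≈ 28.9 km.
Check against Seismometer 4 (with the unrounded solution): distance 93.44 ≈ 93.44 km. ✓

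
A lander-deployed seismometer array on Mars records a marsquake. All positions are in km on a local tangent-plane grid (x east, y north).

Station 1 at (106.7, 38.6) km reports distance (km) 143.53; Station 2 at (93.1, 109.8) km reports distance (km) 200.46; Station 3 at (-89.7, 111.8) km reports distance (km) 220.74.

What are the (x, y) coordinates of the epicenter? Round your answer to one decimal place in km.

(23.0, -78.0)

Circle about each station: (x − 106.7)² + (y − 38.6)² = 143.53²; (x − 93.1)² + (y − 109.8)² = 200.46²; (x + 89.7)² + (y − 111.8)² = 220.74².
Subtracting the Station 1 equation from the Station 2 and Station 3 equations removes the quadratic terms:
-27.2 x + 142.4 y = -11734.55
-392.8 x + 146.4 y = -20454.81
Solving the 2×2 system: x ≈ 23.0, y ≈ -78.0 km.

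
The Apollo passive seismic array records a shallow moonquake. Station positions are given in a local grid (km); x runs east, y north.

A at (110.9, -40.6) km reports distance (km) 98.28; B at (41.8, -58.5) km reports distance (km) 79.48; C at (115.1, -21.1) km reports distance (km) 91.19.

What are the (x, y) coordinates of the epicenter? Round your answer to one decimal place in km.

(34.0, 20.6)

Circle about each station: (x − 110.9)² + (y + 40.6)² = 98.28²; (x − 41.8)² + (y + 58.5)² = 79.48²; (x − 115.1)² + (y + 21.1)² = 91.19².
Subtracting the A equation from the B and C equations removes the quadratic terms:
-138.2 x − 35.8 y = -5435.79
8.4 x + 39.0 y = 1089.39
Solving the 2×2 system: x ≈ 34.0, y ≈ 20.6 km.
Check against A (with the unrounded x, y): √((x − 110.9)²+(y + 40.6)²) = 98.29 ≈ 98.28 km. ✓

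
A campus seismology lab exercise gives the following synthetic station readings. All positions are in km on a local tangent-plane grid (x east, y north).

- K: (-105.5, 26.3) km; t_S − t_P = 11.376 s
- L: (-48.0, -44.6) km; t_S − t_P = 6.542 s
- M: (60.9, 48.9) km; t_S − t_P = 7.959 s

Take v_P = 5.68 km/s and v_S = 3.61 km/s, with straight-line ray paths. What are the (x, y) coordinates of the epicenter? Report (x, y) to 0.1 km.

x ≈ 2.9 km, y ≈ -4.5 km

Distance from S−P lag: d = Δt · v_P v_S / (v_P − v_S) = Δt · (5.68·3.61)/(5.68−3.61) ≈ 9.9057·Δt.
So d_K = 112.69, d_L = 64.80, d_M = 78.84 km.
Circle about each station: (x + 105.5)² + (y − 26.3)² = 112.69²; (x + 48.0)² + (y + 44.6)² = 64.80²; (x − 60.9)² + (y − 48.9)² = 78.84².
Subtracting the K equation from the L and M equations removes the quadratic terms:
115.0 x − 141.8 y = 971.22
332.8 x + 45.2 y = 761.37
Solving the 2×2 system: x ≈ 2.9, y ≈ -4.5 km.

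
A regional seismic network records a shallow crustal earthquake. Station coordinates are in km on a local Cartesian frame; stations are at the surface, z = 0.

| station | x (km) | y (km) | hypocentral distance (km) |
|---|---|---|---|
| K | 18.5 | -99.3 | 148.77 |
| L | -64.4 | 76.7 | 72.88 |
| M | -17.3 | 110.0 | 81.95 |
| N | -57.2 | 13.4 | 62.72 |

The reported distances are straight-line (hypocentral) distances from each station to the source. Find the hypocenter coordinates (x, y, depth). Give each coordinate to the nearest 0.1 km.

Each station gives a sphere (x−x_i)² + (y−y_i)² + z² = d_i² (stations at z=0).
Subtracting the K sphere from L and M: z² cancels, leaving linear equations in x and y:
-165.8 x + 352.0 y = 16648.53
-71.6 x + 418.6 y = 17613.26
Solving: x ≈ -17.403, y ≈ 39.100 km (keep extra digits for the depth step; rounded: -17.4, 39.1).
Then from the K sphere: z² = 148.77² − (x − 18.5)² − (y + 99.3)² with x = -17.403, y = 39.100, so z ≈ 41.097 ≈ 41.1 km.
Check against N (with the unrounded solution): distance 62.72 ≈ 62.72 km. ✓

x ≈ -17.4 km, y ≈ 39.1 km, depth ≈ 41.1 km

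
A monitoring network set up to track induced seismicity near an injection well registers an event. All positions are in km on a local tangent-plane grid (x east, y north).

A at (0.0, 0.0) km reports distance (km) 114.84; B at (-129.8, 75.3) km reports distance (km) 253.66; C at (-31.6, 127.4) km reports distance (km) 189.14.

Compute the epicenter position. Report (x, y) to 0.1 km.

(114.6, 7.4)

Circle about each station: x² + y² = 114.84²; (x + 129.8)² + (y − 75.3)² = 253.66²; (x + 31.6)² + (y − 127.4)² = 189.14².
Subtracting the A equation from the B and C equations removes the quadratic terms:
-259.6 x + 150.6 y = -28637.04
-63.2 x + 254.8 y = -5356.39
Solving the 2×2 system: x ≈ 114.6, y ≈ 7.4 km.
Check against A (with the unrounded x, y): √(x²+y²) = 114.85 ≈ 114.84 km. ✓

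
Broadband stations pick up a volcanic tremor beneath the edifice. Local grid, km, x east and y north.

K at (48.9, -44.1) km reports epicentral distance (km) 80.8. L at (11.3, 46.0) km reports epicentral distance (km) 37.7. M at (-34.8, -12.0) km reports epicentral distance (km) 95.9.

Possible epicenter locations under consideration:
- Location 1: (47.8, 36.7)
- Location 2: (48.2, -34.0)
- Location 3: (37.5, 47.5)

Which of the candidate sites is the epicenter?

Location 1

For each candidate, compare |candidate − station| to the reported distance:
Location 1: residuals K 0.0, L 0.0, M 0.0 → max 0.0 km
Location 2: residuals K 70.7, L 50.4, M 10.0 → max 70.7 km
Location 3: residuals K 11.5, L 11.5, M 2.3 → max 11.5 km
Only Location 1 has all residuals ≈ 0.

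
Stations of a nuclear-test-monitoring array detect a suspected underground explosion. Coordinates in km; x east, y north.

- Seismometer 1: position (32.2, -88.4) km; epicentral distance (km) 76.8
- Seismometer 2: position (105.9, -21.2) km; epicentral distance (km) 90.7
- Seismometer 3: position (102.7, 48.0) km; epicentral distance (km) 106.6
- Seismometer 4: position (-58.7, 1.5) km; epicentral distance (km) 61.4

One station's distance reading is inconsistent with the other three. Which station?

Solve using three stations at a time. Using Seismometer 1, Seismometer 2, Seismometer 3 (subtract circle equations pairwise → linear system) gives (x, y) ≈ (15.5, -13.4).
Distances from that point to each station vs reported:
  Seismometer 1: calculated 76.9 vs reported 76.8 → residual 0.1 km
  Seismometer 2: calculated 90.8 vs reported 90.7 → residual 0.1 km
  Seismometer 3: calculated 106.6 vs reported 106.6 → residual 0.0 km
  Seismometer 4: calculated 75.7 vs reported 61.4 → residual 14.3 km
Seismometer 1, Seismometer 2, Seismometer 3 are mutually consistent (residuals ≈ 0); Seismometer 4 is off by 14.3 km.

Seismometer 4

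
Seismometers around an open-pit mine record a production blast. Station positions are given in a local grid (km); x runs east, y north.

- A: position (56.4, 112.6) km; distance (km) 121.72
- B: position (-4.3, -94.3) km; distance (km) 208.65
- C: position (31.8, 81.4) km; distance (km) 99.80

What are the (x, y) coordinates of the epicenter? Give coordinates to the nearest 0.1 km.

Circle about each station: (x − 56.4)² + (y − 112.6)² = 121.72²; (x + 4.3)² + (y + 94.3)² = 208.65²; (x − 31.8)² + (y − 81.4)² = 99.80².
Subtracting the A equation from the B and C equations removes the quadratic terms:
-121.4 x − 413.8 y = -35667.80
-49.2 x − 62.4 y = -3366.80
Solving the 2×2 system: x ≈ -65.1, y ≈ 105.3 km.

(-65.1, 105.3)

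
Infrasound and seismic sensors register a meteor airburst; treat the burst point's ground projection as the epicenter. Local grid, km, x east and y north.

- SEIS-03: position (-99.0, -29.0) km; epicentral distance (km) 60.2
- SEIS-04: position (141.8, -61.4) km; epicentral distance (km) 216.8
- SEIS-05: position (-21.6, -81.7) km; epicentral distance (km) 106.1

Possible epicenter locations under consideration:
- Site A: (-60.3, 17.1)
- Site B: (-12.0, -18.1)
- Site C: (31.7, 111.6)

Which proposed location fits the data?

For each candidate, compare |candidate − station| to the reported distance:
Site A: residuals SEIS-03 0.0, SEIS-04 0.0, SEIS-05 0.0 → max 0.0 km
Site B: residuals SEIS-03 27.5, SEIS-04 57.0, SEIS-05 41.8 → max 57.0 km
Site C: residuals SEIS-03 131.8, SEIS-04 11.7, SEIS-05 94.4 → max 131.8 km
Only Site A has all residuals ≈ 0.

Site A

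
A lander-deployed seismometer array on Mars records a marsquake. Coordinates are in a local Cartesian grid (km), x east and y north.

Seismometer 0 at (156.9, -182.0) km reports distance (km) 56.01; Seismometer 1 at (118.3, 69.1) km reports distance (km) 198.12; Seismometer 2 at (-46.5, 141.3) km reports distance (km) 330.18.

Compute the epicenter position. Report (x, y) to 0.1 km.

Circle about each station: (x − 156.9)² + (y + 182.0)² = 56.01²; (x − 118.3)² + (y − 69.1)² = 198.12²; (x + 46.5)² + (y − 141.3)² = 330.18².
Subtracting the Seismometer 0 equation from the Seismometer 1 and Seismometer 2 equations removes the quadratic terms:
-77.2 x + 502.2 y = -75086.32
-406.8 x + 646.6 y = -141495.38
Solving the 2×2 system: x ≈ 145.8, y ≈ -127.1 km.

145.8 km east, -127.1 km north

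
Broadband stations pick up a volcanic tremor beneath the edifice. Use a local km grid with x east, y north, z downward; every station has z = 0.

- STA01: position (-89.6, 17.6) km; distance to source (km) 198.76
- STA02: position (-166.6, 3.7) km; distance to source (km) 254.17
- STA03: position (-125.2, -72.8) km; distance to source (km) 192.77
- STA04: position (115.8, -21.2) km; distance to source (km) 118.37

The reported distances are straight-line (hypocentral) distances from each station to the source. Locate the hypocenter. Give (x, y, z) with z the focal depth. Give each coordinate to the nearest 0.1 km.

Each station gives a sphere (x−x_i)² + (y−y_i)² + z² = d_i² (stations at z=0).
Subtracting the STA01 sphere from STA02 and STA03: z² cancels, leaving linear equations in x and y:
-154.0 x − 27.8 y = -5665.52
-71.2 x − 180.8 y = 14982.22
Solving: x ≈ 55.708, y ≈ -104.805 km (keep extra digits for the depth step; rounded: 55.7, -104.8).
Then from the STA01 sphere: z² = 198.76² − (x + 89.6)² − (y − 17.6)² with x = 55.708, y = -104.805, so z ≈ 58.379 ≈ 58.4 km.
Check against STA04 (with the unrounded solution): distance 118.36 ≈ 118.37 km. ✓

(55.7, -104.8, 58.4)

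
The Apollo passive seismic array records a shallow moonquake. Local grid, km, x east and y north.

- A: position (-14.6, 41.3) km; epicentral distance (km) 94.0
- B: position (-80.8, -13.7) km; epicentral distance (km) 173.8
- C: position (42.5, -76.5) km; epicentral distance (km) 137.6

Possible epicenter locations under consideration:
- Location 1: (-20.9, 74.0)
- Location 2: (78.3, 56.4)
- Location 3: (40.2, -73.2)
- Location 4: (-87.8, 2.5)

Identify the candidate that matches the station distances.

For each candidate, compare |candidate − station| to the reported distance:
Location 1: residuals A 60.7, B 67.6, C 25.7 → max 67.6 km
Location 2: residuals A 0.1, B 0.1, C 0.0 → max 0.1 km
Location 3: residuals A 32.9, B 39.0, C 133.6 → max 133.6 km
Location 4: residuals A 11.2, B 156.2, C 14.8 → max 156.2 km
Only Location 2 has all residuals ≈ 0.

Location 2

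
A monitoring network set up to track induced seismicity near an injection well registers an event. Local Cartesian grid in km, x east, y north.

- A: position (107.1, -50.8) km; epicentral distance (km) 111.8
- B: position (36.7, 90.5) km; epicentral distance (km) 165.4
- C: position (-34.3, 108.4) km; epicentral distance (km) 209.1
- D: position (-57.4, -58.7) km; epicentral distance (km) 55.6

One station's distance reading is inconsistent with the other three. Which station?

Solve using three stations at a time. Using A, B, D (subtract circle equations pairwise → linear system) gives (x, y) ≈ (-3.0, -70.0).
Distances from that point to each station vs reported:
  A: calculated 111.8 vs reported 111.8 → residual 0.0 km
  B: calculated 165.4 vs reported 165.4 → residual 0.0 km
  C: calculated 181.2 vs reported 209.1 → residual 27.9 km
  D: calculated 55.6 vs reported 55.6 → residual 0.0 km
A, B, D are mutually consistent (residuals ≈ 0); C is off by 27.9 km.

C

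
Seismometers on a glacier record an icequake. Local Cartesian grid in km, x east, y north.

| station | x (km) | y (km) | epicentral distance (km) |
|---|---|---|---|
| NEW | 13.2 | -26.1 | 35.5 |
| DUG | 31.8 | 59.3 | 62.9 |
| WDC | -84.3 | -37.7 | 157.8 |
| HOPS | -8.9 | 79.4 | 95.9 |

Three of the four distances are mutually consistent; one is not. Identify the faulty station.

WDC

Solve using three stations at a time. Using NEW, DUG, HOPS (subtract circle equations pairwise → linear system) gives (x, y) ≈ (40.1, -3.0).
Distances from that point to each station vs reported:
  NEW: calculated 35.4 vs reported 35.5 → residual 0.1 km
  DUG: calculated 62.9 vs reported 62.9 → residual 0.0 km
  WDC: calculated 129.1 vs reported 157.8 → residual 28.7 km
  HOPS: calculated 95.9 vs reported 95.9 → residual 0.0 km
NEW, DUG, HOPS are mutually consistent (residuals ≈ 0); WDC is off by 28.7 km.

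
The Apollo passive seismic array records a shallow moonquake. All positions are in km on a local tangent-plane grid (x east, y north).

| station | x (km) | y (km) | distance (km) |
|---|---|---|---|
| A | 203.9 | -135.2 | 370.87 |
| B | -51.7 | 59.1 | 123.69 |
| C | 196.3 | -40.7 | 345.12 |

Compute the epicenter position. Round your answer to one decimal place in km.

(-148.1, -18.4)

Circle about each station: (x − 203.9)² + (y + 135.2)² = 370.87²; (x + 51.7)² + (y − 59.1)² = 123.69²; (x − 196.3)² + (y + 40.7)² = 345.12².
Subtracting the A equation from the B and C equations removes the quadratic terms:
-511.2 x + 388.6 y = 68556.79
-15.2 x + 189.0 y = -1227.33
Solving the 2×2 system: x ≈ -148.1, y ≈ -18.4 km.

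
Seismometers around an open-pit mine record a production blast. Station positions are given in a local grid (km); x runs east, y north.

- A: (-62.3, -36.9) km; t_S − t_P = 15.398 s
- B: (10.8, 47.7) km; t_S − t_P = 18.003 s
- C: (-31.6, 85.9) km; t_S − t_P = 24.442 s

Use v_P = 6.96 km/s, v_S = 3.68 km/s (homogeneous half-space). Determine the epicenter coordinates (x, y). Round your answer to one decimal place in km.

Distance from S−P lag: d = Δt · v_P v_S / (v_P − v_S) = Δt · (6.96·3.68)/(6.96−3.68) ≈ 7.8088·Δt.
So d_A = 120.24, d_B = 140.58, d_C = 190.86 km.
Circle about each station: (x + 62.3)² + (y + 36.9)² = 120.24²; (x − 10.8)² + (y − 47.7)² = 140.58²; (x + 31.6)² + (y − 85.9)² = 190.86².
Subtracting the A equation from the B and C equations removes the quadratic terms:
146.2 x + 169.2 y = -8156.05
61.4 x + 245.6 y = -18835.41
Solving the 2×2 system: x ≈ 46.4, y ≈ -88.3 km.

46.4 km east, -88.3 km north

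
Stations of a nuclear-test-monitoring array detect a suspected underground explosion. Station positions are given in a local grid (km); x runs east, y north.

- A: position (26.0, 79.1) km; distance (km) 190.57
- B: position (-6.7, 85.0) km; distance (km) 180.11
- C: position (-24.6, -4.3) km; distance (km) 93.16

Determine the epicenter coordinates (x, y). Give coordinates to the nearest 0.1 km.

Circle about each station: (x − 26.0)² + (y − 79.1)² = 190.57²; (x + 6.7)² + (y − 85.0)² = 180.11²; (x + 24.6)² + (y + 4.3)² = 93.16².
Subtracting pairs of circle equations eliminates x²+y² and gives linear equations (the radical axes):
-65.4 x + 11.8 y = 4214.39
-101.2 x − 166.8 y = 21328.98
Solving the 2×2 system: x ≈ -78.9, y ≈ -80.0 km.

x ≈ -78.9 km, y ≈ -80.0 km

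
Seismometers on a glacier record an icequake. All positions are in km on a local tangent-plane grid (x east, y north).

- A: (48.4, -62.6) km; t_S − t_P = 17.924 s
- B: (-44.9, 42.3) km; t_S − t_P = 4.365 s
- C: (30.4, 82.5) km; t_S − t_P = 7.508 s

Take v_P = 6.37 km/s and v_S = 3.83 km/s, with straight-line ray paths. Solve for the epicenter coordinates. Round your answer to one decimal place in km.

Distance from S−P lag: d = Δt · v_P v_S / (v_P − v_S) = Δt · (6.37·3.83)/(6.37−3.83) ≈ 9.6052·Δt.
So d_A = 172.16, d_B = 41.93, d_C = 72.12 km.
Circle about each station: (x − 48.4)² + (y + 62.6)² = 172.16²; (x + 44.9)² + (y − 42.3)² = 41.93²; (x − 30.4)² + (y − 82.5)² = 72.12².
Subtracting the A equation from the B and C equations removes the quadratic terms:
-186.6 x + 209.8 y = 25424.92
-36.0 x + 290.2 y = 25906.86
Solving the 2×2 system: x ≈ -41.7, y ≈ 84.1 km.

x ≈ -41.7 km, y ≈ 84.1 km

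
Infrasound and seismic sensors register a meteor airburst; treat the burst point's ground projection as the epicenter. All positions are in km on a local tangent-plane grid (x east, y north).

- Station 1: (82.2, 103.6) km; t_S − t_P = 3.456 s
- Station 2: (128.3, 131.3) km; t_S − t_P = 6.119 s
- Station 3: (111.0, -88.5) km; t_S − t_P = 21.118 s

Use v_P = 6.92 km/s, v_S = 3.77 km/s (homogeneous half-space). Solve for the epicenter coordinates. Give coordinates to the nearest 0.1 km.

(105.0, 86.3)

Distance from S−P lag: d = Δt · v_P v_S / (v_P − v_S) = Δt · (6.92·3.77)/(6.92−3.77) ≈ 8.2820·Δt.
So d_Station 1 = 28.62, d_Station 2 = 50.68, d_Station 3 = 174.90 km.
Circle about each station: (x − 82.2)² + (y − 103.6)² = 28.62²; (x − 128.3)² + (y − 131.3)² = 50.68²; (x − 111.0)² + (y + 88.5)² = 174.90².
Subtracting the Station 1 equation from the Station 2 and Station 3 equations removes the quadratic terms:
92.2 x + 55.4 y = 14461.42
57.6 x − 384.2 y = -27107.46
Solving the 2×2 system: x ≈ 105.0, y ≈ 86.3 km.
Check against Station 1 (with the unrounded x, y): √((x − 82.2)²+(y − 103.6)²) = 28.62 ≈ 28.62 km. ✓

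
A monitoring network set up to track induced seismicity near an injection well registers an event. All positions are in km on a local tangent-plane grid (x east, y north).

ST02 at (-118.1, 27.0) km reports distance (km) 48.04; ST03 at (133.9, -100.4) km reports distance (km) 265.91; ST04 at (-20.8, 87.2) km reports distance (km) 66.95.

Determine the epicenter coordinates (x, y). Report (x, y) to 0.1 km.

(-80.5, 56.9)

Circle about each station: (x + 118.1)² + (y − 27.0)² = 48.04²; (x − 133.9)² + (y + 100.4)² = 265.91²; (x + 20.8)² + (y − 87.2)² = 66.95².
Subtracting pairs of circle equations eliminates x²+y² and gives linear equations (the radical axes):
504.0 x − 254.8 y = -55067.53
194.6 x + 120.4 y = -8814.59
Solving the 2×2 system: x ≈ -80.5, y ≈ 56.9 km.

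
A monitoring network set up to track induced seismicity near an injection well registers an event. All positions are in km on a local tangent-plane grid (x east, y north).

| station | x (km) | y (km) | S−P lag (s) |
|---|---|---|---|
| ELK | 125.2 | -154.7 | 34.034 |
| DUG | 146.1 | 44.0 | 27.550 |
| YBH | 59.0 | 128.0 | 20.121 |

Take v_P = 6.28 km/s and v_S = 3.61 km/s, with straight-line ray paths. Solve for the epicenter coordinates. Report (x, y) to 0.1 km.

(-87.8, 40.6)

Distance from S−P lag: d = Δt · v_P v_S / (v_P − v_S) = Δt · (6.28·3.61)/(6.28−3.61) ≈ 8.4909·Δt.
So d_ELK = 288.98, d_DUG = 233.93, d_YBH = 170.85 km.
Circle about each station: (x − 125.2)² + (y + 154.7)² = 288.98²; (x − 146.1)² + (y − 44.0)² = 233.93²; (x − 59.0)² + (y − 128.0)² = 170.85².
Subtracting the ELK equation from the DUG and YBH equations removes the quadratic terms:
41.8 x + 397.4 y = 12460.28
-132.4 x + 565.4 y = 34577.59
Solving the 2×2 system: x ≈ -87.8, y ≈ 40.6 km.
Check against ELK (with the unrounded x, y): √((x − 125.2)²+(y + 154.7)²) = 288.99 ≈ 288.98 km. ✓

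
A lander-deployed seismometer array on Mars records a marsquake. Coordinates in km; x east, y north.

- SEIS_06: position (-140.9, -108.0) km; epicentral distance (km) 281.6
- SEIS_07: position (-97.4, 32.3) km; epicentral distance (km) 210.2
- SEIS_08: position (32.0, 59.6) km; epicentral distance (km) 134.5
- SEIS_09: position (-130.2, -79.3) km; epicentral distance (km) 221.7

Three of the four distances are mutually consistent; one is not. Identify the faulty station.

SEIS_06

Solve using three stations at a time. Using SEIS_07, SEIS_08, SEIS_09 (subtract circle equations pairwise → linear system) gives (x, y) ≈ (90.8, -61.4).
Distances from that point to each station vs reported:
  SEIS_06: calculated 236.3 vs reported 281.6 → residual 45.3 km
  SEIS_07: calculated 210.2 vs reported 210.2 → residual 0.0 km
  SEIS_08: calculated 134.5 vs reported 134.5 → residual 0.0 km
  SEIS_09: calculated 221.7 vs reported 221.7 → residual 0.0 km
SEIS_07, SEIS_08, SEIS_09 are mutually consistent (residuals ≈ 0); SEIS_06 is off by 45.3 km.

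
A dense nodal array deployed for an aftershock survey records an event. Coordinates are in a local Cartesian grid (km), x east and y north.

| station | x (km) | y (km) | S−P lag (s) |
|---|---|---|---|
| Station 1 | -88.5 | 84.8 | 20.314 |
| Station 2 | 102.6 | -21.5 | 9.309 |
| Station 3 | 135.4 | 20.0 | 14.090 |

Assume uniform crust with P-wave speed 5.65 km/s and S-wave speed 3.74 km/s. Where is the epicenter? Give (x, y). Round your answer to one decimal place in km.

(37.5, -101.3)

Distance from S−P lag: d = Δt · v_P v_S / (v_P − v_S) = Δt · (5.65·3.74)/(5.65−3.74) ≈ 11.0634·Δt.
So d_Station 1 = 224.74, d_Station 2 = 102.99, d_Station 3 = 155.88 km.
Circle about each station: (x + 88.5)² + (y − 84.8)² = 224.74²; (x − 102.6)² + (y + 21.5)² = 102.99²; (x − 135.4)² + (y − 20.0)² = 155.88².
Subtracting pairs of circle equations eliminates x²+y² and gives linear equations (the radical axes):
382.2 x − 212.6 y = 35866.85
447.8 x − 129.6 y = 29919.36
Solving the 2×2 system: x ≈ 37.5, y ≈ -101.3 km.
Check against Station 1 (with the unrounded x, y): √((x + 88.5)²+(y − 84.8)²) = 224.74 ≈ 224.74 km. ✓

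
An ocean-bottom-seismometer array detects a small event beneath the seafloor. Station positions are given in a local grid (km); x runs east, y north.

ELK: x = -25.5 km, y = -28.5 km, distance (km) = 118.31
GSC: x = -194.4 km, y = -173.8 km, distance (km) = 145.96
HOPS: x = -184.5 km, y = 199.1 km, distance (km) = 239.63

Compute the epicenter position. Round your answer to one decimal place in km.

x ≈ -143.5 km, y ≈ -37.0 km

Circle about each station: (x + 25.5)² + (y + 28.5)² = 118.31²; (x + 194.4)² + (y + 173.8)² = 145.96²; (x + 184.5)² + (y − 199.1)² = 239.63².
Subtracting pairs of circle equations eliminates x²+y² and gives linear equations (the radical axes):
-337.8 x − 290.6 y = 59228.23
-318.0 x + 455.2 y = 28793.28
Solving the 2×2 system: x ≈ -143.5, y ≈ -37.0 km.
Check against ELK (with the unrounded x, y): √((x + 25.5)²+(y + 28.5)²) = 118.31 ≈ 118.31 km. ✓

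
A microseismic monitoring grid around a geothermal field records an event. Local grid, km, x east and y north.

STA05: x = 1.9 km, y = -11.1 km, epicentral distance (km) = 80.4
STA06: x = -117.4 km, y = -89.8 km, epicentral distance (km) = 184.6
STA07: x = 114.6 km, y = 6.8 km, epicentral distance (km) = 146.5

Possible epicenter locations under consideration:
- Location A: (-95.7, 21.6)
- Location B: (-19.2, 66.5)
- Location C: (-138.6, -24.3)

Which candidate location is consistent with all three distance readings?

Location B

For each candidate, compare |candidate − station| to the reported distance:
Location A: residuals STA05 22.5, STA06 71.1, STA07 64.3 → max 71.1 km
Location B: residuals STA05 0.0, STA06 0.0, STA07 0.0 → max 0.0 km
Location C: residuals STA05 60.7, STA06 115.8, STA07 108.6 → max 115.8 km
Only Location B has all residuals ≈ 0.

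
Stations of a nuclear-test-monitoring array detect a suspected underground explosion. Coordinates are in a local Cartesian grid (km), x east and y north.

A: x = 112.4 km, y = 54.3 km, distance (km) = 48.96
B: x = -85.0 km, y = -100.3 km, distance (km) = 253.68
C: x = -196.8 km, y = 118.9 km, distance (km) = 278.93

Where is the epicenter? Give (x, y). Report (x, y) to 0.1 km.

Circle about each station: (x − 112.4)² + (y − 54.3)² = 48.96²; (x + 85.0)² + (y + 100.3)² = 253.68²; (x + 196.8)² + (y − 118.9)² = 278.93².
Subtracting the A equation from the B and C equations removes the quadratic terms:
-394.8 x − 309.2 y = -60253.62
-618.4 x + 129.2 y = -38119.66
Solving the 2×2 system: x ≈ 80.8, y ≈ 91.7 km.

x ≈ 80.8 km, y ≈ 91.7 km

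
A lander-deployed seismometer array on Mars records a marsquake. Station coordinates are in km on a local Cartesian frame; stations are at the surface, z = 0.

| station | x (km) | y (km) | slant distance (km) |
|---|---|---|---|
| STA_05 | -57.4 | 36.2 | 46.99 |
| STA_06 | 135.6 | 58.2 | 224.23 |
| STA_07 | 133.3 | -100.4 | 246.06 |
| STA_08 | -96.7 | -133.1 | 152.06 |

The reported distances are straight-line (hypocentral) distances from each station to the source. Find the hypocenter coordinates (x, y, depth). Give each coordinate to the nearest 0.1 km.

Each station gives a sphere (x−x_i)² + (y−y_i)² + z² = d_i² (stations at z=0).
Subtracting the STA_05 sphere from STA_06 and STA_07: z² cancels, leaving linear equations in x and y:
386.0 x + 44.0 y = -30901.63
381.4 x − 273.2 y = -35093.61
Solving: x ≈ -81.698, y ≈ 14.400 km (keep extra digits for the depth step; rounded: -81.7, 14.4).
Then from the STA_05 sphere: z² = 46.99² − (x + 57.4)² − (y − 36.2)² with x = -81.698, y = 14.400, so z ≈ 33.800 ≈ 33.8 km.

(-81.7, 14.4, 33.8)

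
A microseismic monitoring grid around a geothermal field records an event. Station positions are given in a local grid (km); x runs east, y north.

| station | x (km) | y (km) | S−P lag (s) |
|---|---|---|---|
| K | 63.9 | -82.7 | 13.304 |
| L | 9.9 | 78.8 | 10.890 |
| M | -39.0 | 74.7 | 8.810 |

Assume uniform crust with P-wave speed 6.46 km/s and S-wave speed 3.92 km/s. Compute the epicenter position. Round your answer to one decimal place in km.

Distance from S−P lag: d = Δt · v_P v_S / (v_P − v_S) = Δt · (6.46·3.92)/(6.46−3.92) ≈ 9.9698·Δt.
So d_K = 132.64, d_L = 108.57, d_M = 87.83 km.
Circle about each station: (x − 63.9)² + (y + 82.7)² = 132.64²; (x − 9.9)² + (y − 78.8)² = 108.57²; (x + 39.0)² + (y − 74.7)² = 87.83².
Subtracting pairs of circle equations eliminates x²+y² and gives linear equations (the radical axes):
-108.0 x + 323.0 y = 1190.87
-205.8 x + 314.8 y = 6057.85
Solving the 2×2 system: x ≈ -48.7, y ≈ -12.6 km.

-48.7 km east, -12.6 km north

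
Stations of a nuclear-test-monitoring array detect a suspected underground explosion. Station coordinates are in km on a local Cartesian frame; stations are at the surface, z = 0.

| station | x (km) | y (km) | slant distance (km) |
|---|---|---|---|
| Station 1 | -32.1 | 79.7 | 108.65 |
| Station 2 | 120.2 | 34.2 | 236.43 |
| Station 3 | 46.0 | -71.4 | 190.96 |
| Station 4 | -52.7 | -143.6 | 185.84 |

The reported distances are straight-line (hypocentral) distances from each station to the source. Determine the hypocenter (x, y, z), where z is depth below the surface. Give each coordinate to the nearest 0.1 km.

x ≈ -110.2 km, y ≈ 25.2 km, depth ≈ 52.3 km

Each station gives a sphere (x−x_i)² + (y−y_i)² + z² = d_i² (stations at z=0).
Subtracting the Station 1 sphere from Station 2 and Station 3: z² cancels, leaving linear equations in x and y:
304.6 x − 91.0 y = -35859.14
156.2 x − 302.2 y = -24829.44
Solving: x ≈ -110.195, y ≈ 25.205 km (keep extra digits for the depth step; rounded: -110.2, 25.2).
Then from the Station 1 sphere: z² = 108.65² − (x + 32.1)² − (y − 79.7)² with x = -110.195, y = 25.205, so z ≈ 52.310 ≈ 52.3 km.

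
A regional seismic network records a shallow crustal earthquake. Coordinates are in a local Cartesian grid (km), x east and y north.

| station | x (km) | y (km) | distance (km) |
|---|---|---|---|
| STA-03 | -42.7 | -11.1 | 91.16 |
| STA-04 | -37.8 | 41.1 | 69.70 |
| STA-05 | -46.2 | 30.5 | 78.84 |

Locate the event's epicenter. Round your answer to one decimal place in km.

Circle about each station: (x + 42.7)² + (y + 11.1)² = 91.16²; (x + 37.8)² + (y − 41.1)² = 69.70²; (x + 46.2)² + (y − 30.5)² = 78.84².
Subtracting the STA-03 equation from the STA-04 and STA-05 equations removes the quadratic terms:
9.8 x + 104.4 y = 4623.61
-7.0 x + 83.2 y = 3212.59
Solving the 2×2 system: x ≈ 31.9, y ≈ 41.3 km.

31.9 km east, 41.3 km north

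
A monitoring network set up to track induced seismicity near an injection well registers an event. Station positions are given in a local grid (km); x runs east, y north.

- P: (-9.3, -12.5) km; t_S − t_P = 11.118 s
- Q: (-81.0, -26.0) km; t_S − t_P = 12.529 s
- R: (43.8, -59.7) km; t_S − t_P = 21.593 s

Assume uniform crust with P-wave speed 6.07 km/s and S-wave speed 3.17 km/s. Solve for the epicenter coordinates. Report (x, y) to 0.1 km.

Distance from S−P lag: d = Δt · v_P v_S / (v_P − v_S) = Δt · (6.07·3.17)/(6.07−3.17) ≈ 6.6351·Δt.
So d_P = 73.77, d_Q = 83.13, d_R = 143.27 km.
Circle about each station: (x + 9.3)² + (y + 12.5)² = 73.77²; (x + 81.0)² + (y + 26.0)² = 83.13²; (x − 43.8)² + (y + 59.7)² = 143.27².
Subtracting pairs of circle equations eliminates x²+y² and gives linear equations (the radical axes):
-143.4 x − 27.0 y = 5525.68
106.2 x − 94.4 y = -9844.49
Solving the 2×2 system: x ≈ -48.0, y ≈ 50.3 km.

x ≈ -48.0 km, y ≈ 50.3 km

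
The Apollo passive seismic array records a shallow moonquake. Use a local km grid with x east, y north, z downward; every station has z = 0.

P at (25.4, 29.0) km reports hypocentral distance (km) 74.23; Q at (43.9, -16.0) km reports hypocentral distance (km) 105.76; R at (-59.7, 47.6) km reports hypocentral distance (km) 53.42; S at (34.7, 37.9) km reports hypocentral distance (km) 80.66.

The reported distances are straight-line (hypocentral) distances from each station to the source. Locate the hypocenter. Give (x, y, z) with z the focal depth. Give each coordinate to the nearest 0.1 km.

Each station gives a sphere (x−x_i)² + (y−y_i)² + z² = d_i² (stations at z=0).
Subtracting the P sphere from Q and R: z² cancels, leaving linear equations in x and y:
37.0 x − 90.0 y = -4978.03
-170.2 x + 37.2 y = 7000.09
Solving: x ≈ -31.906, y ≈ 42.194 km (keep extra digits for the depth step; rounded: -31.9, 42.2).
Then from the P sphere: z² = 74.23² − (x − 25.4)² − (y − 29.0)² with x = -31.906, y = 42.194, so z ≈ 45.299 ≈ 45.3 km.

(-31.9, 42.2, 45.3)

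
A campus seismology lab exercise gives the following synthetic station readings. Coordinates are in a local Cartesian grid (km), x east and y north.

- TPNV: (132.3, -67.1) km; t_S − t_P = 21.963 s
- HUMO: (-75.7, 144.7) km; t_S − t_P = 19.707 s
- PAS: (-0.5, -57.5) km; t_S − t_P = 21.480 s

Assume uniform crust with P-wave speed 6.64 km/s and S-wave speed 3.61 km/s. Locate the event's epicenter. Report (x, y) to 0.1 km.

Distance from S−P lag: d = Δt · v_P v_S / (v_P − v_S) = Δt · (6.64·3.61)/(6.64−3.61) ≈ 7.9110·Δt.
So d_TPNV = 173.75, d_HUMO = 155.90, d_PAS = 169.93 km.
Circle about each station: (x − 132.3)² + (y + 67.1)² = 173.75²; (x + 75.7)² + (y − 144.7)² = 155.90²; (x + 0.5)² + (y + 57.5)² = 169.93².
Subtracting pairs of circle equations eliminates x²+y² and gives linear equations (the radical axes):
-416.0 x + 423.6 y = 10547.13
-265.6 x + 19.2 y = -17386.34
Solving the 2×2 system: x ≈ 72.4, y ≈ 96.0 km.
Check against TPNV (with the unrounded x, y): √((x − 132.3)²+(y + 67.1)²) = 173.75 ≈ 173.75 km. ✓

(72.4, 96.0)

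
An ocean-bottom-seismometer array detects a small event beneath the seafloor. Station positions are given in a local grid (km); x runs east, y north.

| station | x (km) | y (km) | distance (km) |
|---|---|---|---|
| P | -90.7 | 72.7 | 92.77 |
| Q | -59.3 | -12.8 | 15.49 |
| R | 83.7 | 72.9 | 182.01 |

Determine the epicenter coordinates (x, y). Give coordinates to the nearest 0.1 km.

Circle about each station: (x + 90.7)² + (y − 72.7)² = 92.77²; (x + 59.3)² + (y + 12.8)² = 15.49²; (x − 83.7)² + (y − 72.9)² = 182.01².
Subtracting pairs of circle equations eliminates x²+y² and gives linear equations (the radical axes):
62.8 x − 171.0 y = -1465.12
348.8 x + 0.4 y = -25713.05
Solving the 2×2 system: x ≈ -73.7, y ≈ -18.5 km.
Check against P (with the unrounded x, y): √((x + 90.7)²+(y − 72.7)²) = 92.77 ≈ 92.77 km. ✓

-73.7 km east, -18.5 km north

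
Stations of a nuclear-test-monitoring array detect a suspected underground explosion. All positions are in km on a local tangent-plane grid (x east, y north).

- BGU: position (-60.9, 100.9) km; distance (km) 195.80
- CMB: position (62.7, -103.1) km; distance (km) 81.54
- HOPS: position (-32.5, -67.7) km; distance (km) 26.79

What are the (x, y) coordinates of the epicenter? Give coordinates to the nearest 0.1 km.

-17.8 km east, -90.1 km north

Circle about each station: (x + 60.9)² + (y − 100.9)² = 195.80²; (x − 62.7)² + (y + 103.1)² = 81.54²; (x + 32.5)² + (y + 67.7)² = 26.79².
Subtracting pairs of circle equations eliminates x²+y² and gives linear equations (the radical axes):
247.2 x − 408.0 y = 32360.15
56.8 x − 337.2 y = 29369.86
Solving the 2×2 system: x ≈ -17.8, y ≈ -90.1 km.
Check against BGU (with the unrounded x, y): √((x + 60.9)²+(y − 100.9)²) = 195.80 ≈ 195.80 km. ✓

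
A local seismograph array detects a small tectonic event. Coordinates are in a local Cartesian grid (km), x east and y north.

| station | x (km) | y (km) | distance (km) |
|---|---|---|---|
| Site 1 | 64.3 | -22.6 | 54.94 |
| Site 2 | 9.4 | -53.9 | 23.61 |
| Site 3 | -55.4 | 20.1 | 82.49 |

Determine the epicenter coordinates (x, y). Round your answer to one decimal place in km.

9.9 km east, -30.3 km north

Circle about each station: (x − 64.3)² + (y + 22.6)² = 54.94²; (x − 9.4)² + (y + 53.9)² = 23.61²; (x + 55.4)² + (y − 20.1)² = 82.49².
Subtracting pairs of circle equations eliminates x²+y² and gives linear equations (the radical axes):
-109.8 x − 62.6 y = 809.29
-239.4 x + 85.4 y = -4958.28
Solving the 2×2 system: x ≈ 9.9, y ≈ -30.3 km.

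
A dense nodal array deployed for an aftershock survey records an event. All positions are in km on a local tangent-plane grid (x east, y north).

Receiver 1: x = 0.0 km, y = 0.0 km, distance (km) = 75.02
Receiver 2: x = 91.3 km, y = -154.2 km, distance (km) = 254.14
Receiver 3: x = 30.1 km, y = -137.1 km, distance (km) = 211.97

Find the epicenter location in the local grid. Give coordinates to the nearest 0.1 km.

x ≈ -41.8 km, y ≈ 62.3 km

Circle about each station: x² + y² = 75.02²; (x − 91.3)² + (y + 154.2)² = 254.14²; (x − 30.1)² + (y + 137.1)² = 211.97².
Subtracting the Receiver 1 equation from the Receiver 2 and Receiver 3 equations removes the quadratic terms:
182.6 x − 308.4 y = -26845.81
60.2 x − 274.2 y = -19600.86
Solving the 2×2 system: x ≈ -41.8, y ≈ 62.3 km.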